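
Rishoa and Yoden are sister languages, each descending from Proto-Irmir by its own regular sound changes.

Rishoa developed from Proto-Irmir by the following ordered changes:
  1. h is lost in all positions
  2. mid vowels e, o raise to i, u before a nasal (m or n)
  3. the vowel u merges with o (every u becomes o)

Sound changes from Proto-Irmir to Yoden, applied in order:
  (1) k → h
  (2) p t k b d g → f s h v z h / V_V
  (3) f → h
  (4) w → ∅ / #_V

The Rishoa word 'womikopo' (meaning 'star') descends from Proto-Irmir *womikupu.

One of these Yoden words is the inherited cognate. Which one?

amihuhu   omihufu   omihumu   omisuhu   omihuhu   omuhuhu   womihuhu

omihuhu

Yoden: start from *womikupu.
  rule 1 (unconditioned shift): womikupu → womihupu
  rule 2 (intervocalic lenition): womihupu → womihufu
  rule 3 (unconditioned shift): womihufu → womihuhu
  rule 4 (glide loss): womihuhu → omihuhu
  ⇒ Yoden omihuhu
Only 'omihuhu' matches the regular Yoden development of *womikupu.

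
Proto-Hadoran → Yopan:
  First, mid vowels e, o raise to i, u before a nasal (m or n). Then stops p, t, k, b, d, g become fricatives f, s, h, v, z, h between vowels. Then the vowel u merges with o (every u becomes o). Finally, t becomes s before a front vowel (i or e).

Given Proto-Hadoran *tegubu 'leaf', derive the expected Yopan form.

sehovo

Yopan: *tegubu > tehuvu > tehovo > sehovo  (by intervocalic lenition, vowel merger, palatalisation)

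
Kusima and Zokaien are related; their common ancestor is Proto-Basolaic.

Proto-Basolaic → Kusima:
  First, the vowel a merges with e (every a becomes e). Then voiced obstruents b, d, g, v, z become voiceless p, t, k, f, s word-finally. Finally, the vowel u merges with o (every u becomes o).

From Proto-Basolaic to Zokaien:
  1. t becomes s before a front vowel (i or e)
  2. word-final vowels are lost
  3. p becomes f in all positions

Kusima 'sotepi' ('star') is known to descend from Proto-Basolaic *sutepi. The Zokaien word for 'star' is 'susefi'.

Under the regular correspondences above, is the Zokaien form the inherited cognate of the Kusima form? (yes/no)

no

Derive the expected Zokaien reflex of *sutepi:
Zokaien: *sutepi > susepi > susep > susef  (by palatalisation, apocope, unconditioned shift)
The regular Zokaien reflex would be 'susef', but the attested form is 'susefi'. The correspondence is irregular, so they are not cognates (the Zokaien form has a different source).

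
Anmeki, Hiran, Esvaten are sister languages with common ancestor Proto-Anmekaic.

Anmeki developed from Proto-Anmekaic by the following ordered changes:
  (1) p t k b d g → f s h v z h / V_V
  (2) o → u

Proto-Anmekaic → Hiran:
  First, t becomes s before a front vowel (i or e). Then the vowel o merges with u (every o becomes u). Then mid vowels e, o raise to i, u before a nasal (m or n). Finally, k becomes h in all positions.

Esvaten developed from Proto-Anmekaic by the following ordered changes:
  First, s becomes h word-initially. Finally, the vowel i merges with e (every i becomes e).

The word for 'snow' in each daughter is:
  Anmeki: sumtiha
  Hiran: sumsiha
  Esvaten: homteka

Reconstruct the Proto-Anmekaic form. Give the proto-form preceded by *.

Position 1: Anmeki has s, Hiran has s, Esvaten has h. Taking the neighbouring segments as reconstructed: Anmeki s can only go back to *s; Hiran s can only go back to *s; Esvaten h could go back to *s or *h — the one source consistent with every daughter is *s.
Position 5: Anmeki has i, Hiran has i, Esvaten has e. Anmeki preserves i here (none of its changes turn any other segment into i), so the proto-segment is *i.
Position 6: Anmeki has h, Hiran has h, Esvaten has k. Esvaten preserves k here (none of its changes turn any other segment into k), so the proto-segment is *k.
This points to *somtika. Verify forward in each daughter:
Anmeki: start from *somtika.
  rule 1 (intervocalic lenition): somtika → somtiha
  rule 2 (vowel merger): somtiha → sumtiha
  ⇒ Anmeki sumtiha
Hiran: start from *somtika.
  rule 1 (palatalisation): somtika → somsika
  rule 2 (vowel merger): somsika → sumsika
  rule 3: no change — sumsika
  rule 4 (unconditioned shift): sumsika → sumsiha
  ⇒ Hiran sumsiha
Esvaten: *somtika
  somtika → homtika   [debuccalisation]
  homtika → homteka   [vowel merger]
  giving Esvaten homteka.
Only *somtika yields all of Anmeki sumtiha, Hiran sumsiha, Esvaten homteka.

*somtika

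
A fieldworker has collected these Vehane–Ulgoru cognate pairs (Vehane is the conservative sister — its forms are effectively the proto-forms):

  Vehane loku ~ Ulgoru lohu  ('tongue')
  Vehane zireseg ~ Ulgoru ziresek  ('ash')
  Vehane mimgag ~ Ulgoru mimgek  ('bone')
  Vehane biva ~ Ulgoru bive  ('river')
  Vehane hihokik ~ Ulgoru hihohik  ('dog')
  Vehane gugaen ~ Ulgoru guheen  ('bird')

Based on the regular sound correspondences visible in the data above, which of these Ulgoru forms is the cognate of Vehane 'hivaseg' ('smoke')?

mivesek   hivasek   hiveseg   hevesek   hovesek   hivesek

hivesek

mimgag ~ mimgek — Vehane a corresponds to Ulgoru e after a consonant, before a consonant other than r, m, n, p, b, f, v.
zireseg ~ ziresek, mimgag ~ mimgek — Vehane g corresponds to Ulgoru k word-finally.
Applying these to Vehane 'hivaseg':
  hivaseg → hiveseg   (a→e after a consonant, before a consonant other than r, m, n, p, b, f, v)
  hiveseg → hivesek   (g→k word-finally)
So the Ulgoru cognate is 'hivesek'.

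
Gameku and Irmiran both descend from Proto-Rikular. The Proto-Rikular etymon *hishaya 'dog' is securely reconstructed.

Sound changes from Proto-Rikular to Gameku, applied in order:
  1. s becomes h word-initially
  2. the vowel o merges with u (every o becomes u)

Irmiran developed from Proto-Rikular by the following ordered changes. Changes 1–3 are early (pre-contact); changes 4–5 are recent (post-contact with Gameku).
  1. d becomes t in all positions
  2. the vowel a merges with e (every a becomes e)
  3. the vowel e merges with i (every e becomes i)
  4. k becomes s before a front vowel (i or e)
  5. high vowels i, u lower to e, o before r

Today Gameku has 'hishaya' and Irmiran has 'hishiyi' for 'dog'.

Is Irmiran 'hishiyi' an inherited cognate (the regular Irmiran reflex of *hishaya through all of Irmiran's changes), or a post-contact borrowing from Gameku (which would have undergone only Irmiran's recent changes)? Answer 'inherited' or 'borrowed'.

If inherited, *hishaya would pass through all of Irmiran's changes:
Irmiran: *hishaya
  hishaya (rule 1 does not apply)
  hishaya → hisheye   [vowel merger]
  hisheye → hishiyi   [vowel merger]
  hishiyi (rule 4 does not apply)
  hishiyi (rule 5 does not apply)
  giving Irmiran hishiyi.
If borrowed from Gameku 'hishaya' after the early changes, it would undergo only the recent ones:
  rule 4 (palatalisation): no change (hishaya)
  rule 5 (pre-rhotic lowering): no change (hishaya)
  ⇒ as a loan: hishaya
Irmiran 'hishiyi' matches the inherited outcome exactly, so it is an inherited cognate, not a loan.

inherited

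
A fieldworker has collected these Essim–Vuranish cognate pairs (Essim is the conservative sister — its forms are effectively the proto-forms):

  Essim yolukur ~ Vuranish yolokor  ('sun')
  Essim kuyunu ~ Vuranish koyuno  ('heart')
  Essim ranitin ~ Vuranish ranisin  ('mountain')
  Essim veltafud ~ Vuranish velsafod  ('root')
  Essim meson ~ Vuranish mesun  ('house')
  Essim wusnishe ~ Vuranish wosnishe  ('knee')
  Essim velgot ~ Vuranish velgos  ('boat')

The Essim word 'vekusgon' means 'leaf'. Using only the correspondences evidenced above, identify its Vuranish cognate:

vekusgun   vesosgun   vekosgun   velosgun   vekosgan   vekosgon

yolukur ~ yolokor, kuyunu ~ koyuno — Essim u corresponds to Vuranish o after a consonant, before a consonant other than r, m, n, p, b, f, v.
meson ~ mesun — Essim o corresponds to Vuranish u after a consonant, before a nasal.
Applying these to Essim 'vekusgon':
  vekusgon → vekosgon   (u→o after a consonant, before a consonant other than r, m, n, p, b, f, v)
  vekosgon → vekosgun   (o→u after a consonant, before a nasal)
So the Vuranish cognate is 'vekosgun'.

vekosgun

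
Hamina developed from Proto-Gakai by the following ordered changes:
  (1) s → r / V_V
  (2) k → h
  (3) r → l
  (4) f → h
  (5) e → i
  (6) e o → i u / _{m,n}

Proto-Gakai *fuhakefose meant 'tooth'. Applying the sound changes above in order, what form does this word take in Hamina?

Hamina: *fuhakefose
  fuhakefose → fuhakefore   [rhotacism]
  fuhakefore → fuhahefore   [unconditioned shift]
  fuhahefore → fuhahefole   [unconditioned shift]
  fuhahefole → huhahehole   [unconditioned shift]
  huhahehole → huhahiholi   [vowel merger]
  huhahiholi (rule 6 does not apply)
  giving Hamina huhahiholi.

huhahiholi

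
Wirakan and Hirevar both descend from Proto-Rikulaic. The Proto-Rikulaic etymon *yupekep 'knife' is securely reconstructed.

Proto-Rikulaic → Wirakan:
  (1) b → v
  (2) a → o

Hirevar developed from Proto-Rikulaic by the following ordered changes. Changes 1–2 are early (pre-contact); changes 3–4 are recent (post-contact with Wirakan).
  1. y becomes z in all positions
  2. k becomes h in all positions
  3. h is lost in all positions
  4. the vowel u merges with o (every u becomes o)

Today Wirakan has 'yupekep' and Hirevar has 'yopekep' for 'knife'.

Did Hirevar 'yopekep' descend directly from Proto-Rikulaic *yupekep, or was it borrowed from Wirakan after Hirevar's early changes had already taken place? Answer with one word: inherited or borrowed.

If inherited, *yupekep would pass through all of Hirevar's changes:
Hirevar: *yupekep > zupekep > zupehep > zupeep > zopeep  (by unconditioned shift, unconditioned shift, h-loss, vowel merger)
If borrowed from Wirakan 'yupekep' after the early changes, it would undergo only the recent ones:
  rule 3 (h-loss): no change (yupekep)
  rule 4 (vowel merger): yupekep → yopekep
  ⇒ as a loan: yopekep
Hirevar 'yopekep' matches the loan outcome 'yopekep', not the inherited 'zopeep' — it skipped the early Hirevar changes, so it was borrowed from Wirakan.

borrowed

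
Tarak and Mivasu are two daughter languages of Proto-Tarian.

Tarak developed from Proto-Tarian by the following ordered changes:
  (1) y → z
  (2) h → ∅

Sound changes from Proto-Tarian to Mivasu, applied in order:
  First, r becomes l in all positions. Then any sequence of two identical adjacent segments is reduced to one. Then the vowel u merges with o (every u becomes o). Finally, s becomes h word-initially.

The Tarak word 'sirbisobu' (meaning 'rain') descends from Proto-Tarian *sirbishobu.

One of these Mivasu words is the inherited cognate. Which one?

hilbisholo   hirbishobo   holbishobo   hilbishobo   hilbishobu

Mivasu: start from *sirbishobu.
  rule 1 (unconditioned shift): sirbishobu → silbishobu
  rule 2: no change — silbishobu
  rule 3 (vowel merger): silbishobu → silbishobo
  rule 4 (debuccalisation): silbishobo → hilbishobo
  ⇒ Mivasu hilbishobo
Among the options, 'hilbishobo' alone shows every Mivasu change applied in order.

hilbishobo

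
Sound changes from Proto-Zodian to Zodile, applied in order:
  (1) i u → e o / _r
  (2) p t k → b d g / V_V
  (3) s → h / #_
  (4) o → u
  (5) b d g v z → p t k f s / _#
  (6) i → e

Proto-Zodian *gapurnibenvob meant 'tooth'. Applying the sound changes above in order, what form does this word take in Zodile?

Zodile: *gapurnibenvob
  gapurnibenvob → gapornibenvob   [pre-rhotic lowering]
  gapornibenvob → gabornibenvob   [intervocalic voicing]
  gabornibenvob (rule 3 does not apply)
  gabornibenvob → gaburnibenvub   [vowel merger]
  gaburnibenvub → gaburnibenvup   [final devoicing]
  gaburnibenvup → gaburnebenvup   [vowel merger]
  giving Zodile gaburnebenvup.

gaburnebenvup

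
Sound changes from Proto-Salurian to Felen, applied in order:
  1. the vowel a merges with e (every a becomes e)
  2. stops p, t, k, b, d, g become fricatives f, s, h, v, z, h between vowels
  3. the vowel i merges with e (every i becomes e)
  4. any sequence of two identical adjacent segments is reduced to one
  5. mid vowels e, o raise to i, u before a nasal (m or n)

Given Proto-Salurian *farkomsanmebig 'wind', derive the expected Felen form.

Felen: *farkomsanmebig
  farkomsanmebig → ferkomsenmebig   [vowel merger]
  ferkomsenmebig → ferkomsenmevig   [intervocalic lenition]
  ferkomsenmevig → ferkomsenmeveg   [vowel merger]
  ferkomsenmeveg (rule 4 does not apply)
  ferkomsenmeveg → ferkumsinmeveg   [pre-nasal raising]
  giving Felen ferkumsinmeveg.

ferkumsinmeveg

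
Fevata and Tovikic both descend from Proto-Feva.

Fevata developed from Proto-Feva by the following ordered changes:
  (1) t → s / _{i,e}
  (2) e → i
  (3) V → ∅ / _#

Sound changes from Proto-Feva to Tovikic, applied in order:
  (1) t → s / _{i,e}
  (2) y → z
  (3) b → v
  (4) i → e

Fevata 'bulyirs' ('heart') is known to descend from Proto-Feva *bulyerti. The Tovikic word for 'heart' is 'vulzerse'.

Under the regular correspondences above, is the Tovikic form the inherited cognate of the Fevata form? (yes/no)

Derive the expected Tovikic reflex of *bulyerti:
Tovikic: start from *bulyerti.
  rule 1 (palatalisation): bulyerti → bulyersi
  rule 2 (unconditioned shift): bulyersi → bulzersi
  rule 3 (unconditioned shift): bulzersi → vulzersi
  rule 4 (vowel merger): vulzersi → vulzerse
  ⇒ Tovikic vulzerse
Tovikic 'vulzerse' matches the regular reflex exactly, so the pair is cognate.

yes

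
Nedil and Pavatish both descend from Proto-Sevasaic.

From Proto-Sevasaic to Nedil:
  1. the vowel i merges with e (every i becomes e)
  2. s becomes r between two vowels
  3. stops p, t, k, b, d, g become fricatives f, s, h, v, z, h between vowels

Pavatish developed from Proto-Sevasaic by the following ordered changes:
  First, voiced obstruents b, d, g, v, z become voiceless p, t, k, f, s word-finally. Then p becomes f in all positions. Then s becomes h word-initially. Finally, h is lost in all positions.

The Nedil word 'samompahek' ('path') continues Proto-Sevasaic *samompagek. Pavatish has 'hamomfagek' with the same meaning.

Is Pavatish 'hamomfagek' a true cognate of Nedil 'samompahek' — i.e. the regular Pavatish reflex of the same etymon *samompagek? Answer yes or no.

Derive the expected Pavatish reflex of *samompagek:
Pavatish: start from *samompagek.
  rule 1: no change — samompagek
  rule 2 (unconditioned shift): samompagek → samomfagek
  rule 3 (debuccalisation): samomfagek → hamomfagek
  rule 4 (h-loss): hamomfagek → amomfagek
  ⇒ Pavatish amomfagek
The regular Pavatish reflex would be 'amomfagek', but the attested form is 'hamomfagek'. The correspondence is irregular, so they are not cognates (the Pavatish form has a different source).

no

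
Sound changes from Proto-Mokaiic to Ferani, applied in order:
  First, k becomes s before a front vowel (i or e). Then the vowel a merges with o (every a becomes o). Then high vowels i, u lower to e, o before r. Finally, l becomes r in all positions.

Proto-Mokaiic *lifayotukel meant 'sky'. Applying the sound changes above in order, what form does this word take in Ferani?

rifoyotuser

Ferani: start from *lifayotukel.
  rule 1 (palatalisation): lifayotukel → lifayotusel
  rule 2 (vowel merger): lifayotusel → lifoyotusel
  rule 3: no change — lifoyotusel
  rule 4 (unconditioned shift): lifoyotusel → rifoyotuser
  ⇒ Ferani rifoyotuser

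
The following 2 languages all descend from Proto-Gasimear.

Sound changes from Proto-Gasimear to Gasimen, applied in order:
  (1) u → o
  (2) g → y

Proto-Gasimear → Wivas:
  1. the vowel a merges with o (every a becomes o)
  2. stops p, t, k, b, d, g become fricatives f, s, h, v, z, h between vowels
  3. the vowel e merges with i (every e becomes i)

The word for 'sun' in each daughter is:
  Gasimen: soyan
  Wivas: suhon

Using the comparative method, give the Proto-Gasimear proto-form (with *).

*sugan

Position 3: Gasimen has y, Wivas has h. Taking the neighbouring segments as reconstructed: Gasimen y could go back to *g or *y; Wivas h could go back to *k or *g or *h — the one source consistent with every daughter is *g.
Position 4: Gasimen has a, Wivas has o. Gasimen preserves a here (none of its changes turn any other segment into a), so the proto-segment is *a.
Position 2: Gasimen has o, Wivas has u. Wivas preserves u here (none of its changes turn any other segment into u), so the proto-segment is *u.
This points to *sugan. Verify forward in each daughter:
Gasimen: *sugan
  sugan → sogan   [vowel merger]
  sogan → soyan   [unconditioned shift]
  giving Gasimen soyan.
Wivas: *sugan > sugon > suhon  (by vowel merger, intervocalic lenition)
*sugan is the unique common source.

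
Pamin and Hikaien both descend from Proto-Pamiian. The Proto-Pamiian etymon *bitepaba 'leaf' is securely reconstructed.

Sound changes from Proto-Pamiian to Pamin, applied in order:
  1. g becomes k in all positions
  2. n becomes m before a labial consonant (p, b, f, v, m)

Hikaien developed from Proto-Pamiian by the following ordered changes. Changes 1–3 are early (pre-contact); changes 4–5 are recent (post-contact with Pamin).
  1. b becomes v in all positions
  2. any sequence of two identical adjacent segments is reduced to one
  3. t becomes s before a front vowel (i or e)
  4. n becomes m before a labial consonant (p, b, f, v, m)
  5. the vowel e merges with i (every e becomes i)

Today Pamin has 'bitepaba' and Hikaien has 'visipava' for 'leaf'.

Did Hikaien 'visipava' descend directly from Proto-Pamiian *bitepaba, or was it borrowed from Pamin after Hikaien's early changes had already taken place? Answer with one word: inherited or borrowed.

inherited

If inherited, *bitepaba would pass through all of Hikaien's changes:
Hikaien: start from *bitepaba.
  rule 1 (unconditioned shift): bitepaba → vitepava
  rule 2: no change — vitepava
  rule 3 (palatalisation): vitepava → visepava
  rule 4: no change — visepava
  rule 5 (vowel merger): visepava → visipava
  ⇒ Hikaien visipava
If borrowed from Pamin 'bitepaba' after the early changes, it would undergo only the recent ones:
  rule 4 (nasal place assimilation): no change (bitepaba)
  rule 5 (vowel merger): bitepaba → bitipaba
  ⇒ as a loan: bitipaba
Hikaien 'visipava' matches the inherited outcome exactly, so it is an inherited cognate, not a loan.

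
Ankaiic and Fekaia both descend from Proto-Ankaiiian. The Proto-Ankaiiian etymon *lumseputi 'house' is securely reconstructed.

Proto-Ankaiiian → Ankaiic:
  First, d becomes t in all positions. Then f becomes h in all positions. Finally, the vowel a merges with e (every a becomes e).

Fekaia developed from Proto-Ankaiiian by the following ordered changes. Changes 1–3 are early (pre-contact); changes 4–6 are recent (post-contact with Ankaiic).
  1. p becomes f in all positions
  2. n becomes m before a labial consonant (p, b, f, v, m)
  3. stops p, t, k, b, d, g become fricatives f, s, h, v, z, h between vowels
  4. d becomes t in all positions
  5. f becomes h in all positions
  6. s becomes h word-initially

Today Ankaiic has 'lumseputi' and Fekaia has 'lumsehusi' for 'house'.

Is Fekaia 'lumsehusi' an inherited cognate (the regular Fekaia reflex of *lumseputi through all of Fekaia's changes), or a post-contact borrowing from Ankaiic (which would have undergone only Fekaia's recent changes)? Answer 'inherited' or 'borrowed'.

If inherited, *lumseputi would pass through all of Fekaia's changes:
Fekaia: start from *lumseputi.
  rule 1 (unconditioned shift): lumseputi → lumsefuti
  rule 2: no change — lumsefuti
  rule 3 (intervocalic lenition): lumsefuti → lumsefusi
  rule 4: no change — lumsefusi
  rule 5 (unconditioned shift): lumsefusi → lumsehusi
  rule 6: no change — lumsehusi
  ⇒ Fekaia lumsehusi
If borrowed from Ankaiic 'lumseputi' after the early changes, it would undergo only the recent ones:
  rule 4 (unconditioned shift): no change (lumseputi)
  rule 5 (unconditioned shift): no change (lumseputi)
  rule 6 (debuccalisation): no change (lumseputi)
  ⇒ as a loan: lumseputi
Fekaia 'lumsehusi' matches the inherited outcome exactly, so it is an inherited cognate, not a loan.

inherited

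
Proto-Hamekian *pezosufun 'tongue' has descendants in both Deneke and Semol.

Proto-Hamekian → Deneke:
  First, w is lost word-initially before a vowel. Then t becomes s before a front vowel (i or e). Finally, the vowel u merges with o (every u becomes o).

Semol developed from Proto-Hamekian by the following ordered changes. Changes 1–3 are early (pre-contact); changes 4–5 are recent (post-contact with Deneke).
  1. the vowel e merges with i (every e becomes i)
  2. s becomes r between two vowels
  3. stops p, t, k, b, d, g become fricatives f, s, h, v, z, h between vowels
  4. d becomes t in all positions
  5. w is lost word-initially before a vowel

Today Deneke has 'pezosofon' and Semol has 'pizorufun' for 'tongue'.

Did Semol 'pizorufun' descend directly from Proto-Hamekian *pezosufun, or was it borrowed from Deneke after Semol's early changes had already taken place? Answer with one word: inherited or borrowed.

inherited

If inherited, *pezosufun would pass through all of Semol's changes:
Semol: *pezosufun > pizosufun > pizorufun  (by vowel merger, rhotacism)
If borrowed from Deneke 'pezosofon' after the early changes, it would undergo only the recent ones:
  rule 4 (unconditioned shift): no change (pezosofon)
  rule 5 (glide loss): no change (pezosofon)
  ⇒ as a loan: pezosofon
Semol 'pizorufun' matches the inherited outcome exactly, so it is an inherited cognate, not a loan.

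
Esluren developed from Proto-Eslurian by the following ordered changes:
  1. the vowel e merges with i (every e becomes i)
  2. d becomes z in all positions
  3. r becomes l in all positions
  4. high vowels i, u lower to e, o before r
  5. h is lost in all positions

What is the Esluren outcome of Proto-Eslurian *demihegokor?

zimiigokol

Esluren: *demihegokor > dimihigokor > zimihigokor > zimihigokol > zimiigokol  (by vowel merger, unconditioned shift, unconditioned shift, h-loss)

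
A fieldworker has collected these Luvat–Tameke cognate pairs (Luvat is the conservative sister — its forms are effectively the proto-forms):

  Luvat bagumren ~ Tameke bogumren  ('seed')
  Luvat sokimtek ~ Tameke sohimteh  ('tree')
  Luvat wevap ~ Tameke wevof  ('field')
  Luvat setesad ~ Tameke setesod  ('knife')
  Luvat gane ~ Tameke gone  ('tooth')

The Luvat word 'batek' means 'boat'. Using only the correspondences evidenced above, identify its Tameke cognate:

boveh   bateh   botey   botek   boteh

bagumren ~ bogumren, setesad ~ setesod — Luvat a corresponds to Tameke o after a consonant, before a consonant other than r, m, n, p, b, f, v.
sokimtek ~ sohimteh — Luvat k corresponds to Tameke h word-finally.
Applying these to Luvat 'batek':
  batek → botek   (a→o after a consonant, before a consonant other than r, m, n, p, b, f, v)
  botek → boteh   (k→h word-finally)
So the Tameke cognate is 'boteh'.

boteh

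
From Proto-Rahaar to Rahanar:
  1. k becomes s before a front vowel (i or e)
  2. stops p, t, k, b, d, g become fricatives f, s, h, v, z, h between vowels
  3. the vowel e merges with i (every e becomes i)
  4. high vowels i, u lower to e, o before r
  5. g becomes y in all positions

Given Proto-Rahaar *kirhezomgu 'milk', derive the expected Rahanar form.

serhizomyu

Rahanar: *kirhezomgu > sirhezomgu > sirhizomgu > serhizomgu > serhizomyu  (by palatalisation, vowel merger, pre-rhotic lowering, unconditioned shift)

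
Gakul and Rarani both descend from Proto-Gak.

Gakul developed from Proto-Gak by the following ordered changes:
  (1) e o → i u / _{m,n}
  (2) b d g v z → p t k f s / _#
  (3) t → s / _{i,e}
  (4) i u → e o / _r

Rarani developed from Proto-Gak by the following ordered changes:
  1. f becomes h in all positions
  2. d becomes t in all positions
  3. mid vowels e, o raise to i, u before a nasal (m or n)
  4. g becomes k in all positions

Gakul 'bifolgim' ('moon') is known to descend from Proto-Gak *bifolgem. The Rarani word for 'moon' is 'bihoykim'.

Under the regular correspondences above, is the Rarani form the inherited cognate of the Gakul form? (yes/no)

Derive the expected Rarani reflex of *bifolgem:
Rarani: start from *bifolgem.
  rule 1 (unconditioned shift): bifolgem → biholgem
  rule 2: no change — biholgem
  rule 3 (pre-nasal raising): biholgem → biholgim
  rule 4 (unconditioned shift): biholgim → biholkim
  ⇒ Rarani biholkim
The regular Rarani reflex would be 'biholkim', but the attested form is 'bihoykim'. The correspondence is irregular, so they are not cognates (the Rarani form has a different source).

no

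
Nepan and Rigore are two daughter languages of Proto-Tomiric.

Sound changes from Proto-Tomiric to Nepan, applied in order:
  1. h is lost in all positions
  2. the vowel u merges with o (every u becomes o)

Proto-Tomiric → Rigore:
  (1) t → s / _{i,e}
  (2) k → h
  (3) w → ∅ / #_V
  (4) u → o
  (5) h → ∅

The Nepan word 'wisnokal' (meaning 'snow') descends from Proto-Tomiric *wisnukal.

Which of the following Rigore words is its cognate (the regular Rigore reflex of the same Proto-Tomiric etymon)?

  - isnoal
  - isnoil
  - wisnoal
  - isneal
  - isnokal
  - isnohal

isnoal

Rigore: *wisnukal
  wisnukal (rule 1 does not apply)
  wisnukal → wisnuhal   [unconditioned shift]
  wisnuhal → isnuhal   [glide loss]
  isnuhal → isnohal   [vowel merger]
  isnohal → isnoal   [h-loss]
  giving Rigore isnoal.
Among the options, 'isnoal' alone shows every Rigore change applied in order.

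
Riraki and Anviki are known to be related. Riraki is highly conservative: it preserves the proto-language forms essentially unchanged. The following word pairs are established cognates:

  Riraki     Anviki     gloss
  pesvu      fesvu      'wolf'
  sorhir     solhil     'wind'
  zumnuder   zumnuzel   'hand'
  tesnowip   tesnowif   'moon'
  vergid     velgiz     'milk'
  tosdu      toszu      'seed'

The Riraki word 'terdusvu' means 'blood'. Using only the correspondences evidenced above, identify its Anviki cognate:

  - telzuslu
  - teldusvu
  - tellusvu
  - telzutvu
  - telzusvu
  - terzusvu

telzusvu

sorhir ~ solhil, vergid ~ velgiz — Riraki r corresponds to Anviki l after a vowel, before a consonant other than r, m, n, p, b, f, v.
tosdu ~ toszu — Riraki d corresponds to Anviki z after a consonant, before a back vowel.
Applying these to Riraki 'terdusvu':
  terdusvu → teldusvu   (r→l after a vowel, before a consonant other than r, m, n, p, b, f, v)
  teldusvu → telzusvu   (d→z after a consonant, before a back vowel)
So the Anviki cognate is 'telzusvu'.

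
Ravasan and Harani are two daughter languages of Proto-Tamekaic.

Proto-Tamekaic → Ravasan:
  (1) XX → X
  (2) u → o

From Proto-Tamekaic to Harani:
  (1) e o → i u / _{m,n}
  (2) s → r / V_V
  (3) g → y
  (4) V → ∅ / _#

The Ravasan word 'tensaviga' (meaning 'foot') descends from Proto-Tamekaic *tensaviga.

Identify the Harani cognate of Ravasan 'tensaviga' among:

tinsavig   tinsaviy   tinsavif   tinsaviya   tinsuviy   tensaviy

tinsaviy

Harani: *tensaviga > tinsaviga > tinsaviya > tinsaviy  (by pre-nasal raising, unconditioned shift, apocope)
Only 'tinsaviy' matches the regular Harani development of *tensaviga.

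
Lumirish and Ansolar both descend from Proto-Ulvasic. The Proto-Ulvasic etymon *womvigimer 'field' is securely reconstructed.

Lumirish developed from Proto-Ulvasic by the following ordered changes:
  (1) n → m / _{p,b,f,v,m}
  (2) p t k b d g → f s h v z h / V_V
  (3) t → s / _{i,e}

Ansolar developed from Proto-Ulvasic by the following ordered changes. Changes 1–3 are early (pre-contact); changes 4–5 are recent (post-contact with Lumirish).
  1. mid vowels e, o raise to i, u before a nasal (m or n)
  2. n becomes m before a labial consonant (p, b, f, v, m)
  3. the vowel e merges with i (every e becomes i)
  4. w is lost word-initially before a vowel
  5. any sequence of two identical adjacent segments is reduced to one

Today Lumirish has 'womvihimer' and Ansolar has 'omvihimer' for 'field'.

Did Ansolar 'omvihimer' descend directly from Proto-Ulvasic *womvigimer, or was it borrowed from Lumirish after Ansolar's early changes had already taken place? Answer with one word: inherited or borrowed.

borrowed

If inherited, *womvigimer would pass through all of Ansolar's changes:
Ansolar: *womvigimer
  womvigimer → wumvigimer   [pre-nasal raising]
  wumvigimer (rule 2 does not apply)
  wumvigimer → wumvigimir   [vowel merger]
  wumvigimir → umvigimir   [glide loss]
  umvigimir (rule 5 does not apply)
  giving Ansolar umvigimir.
If borrowed from Lumirish 'womvihimer' after the early changes, it would undergo only the recent ones:
  rule 4 (glide loss): womvihimer → omvihimer
  rule 5 (degemination): no change (omvihimer)
  ⇒ as a loan: omvihimer
Ansolar 'omvihimer' matches the loan outcome 'omvihimer', not the inherited 'umvigimir' — it skipped the early Ansolar changes, so it was borrowed from Lumirish.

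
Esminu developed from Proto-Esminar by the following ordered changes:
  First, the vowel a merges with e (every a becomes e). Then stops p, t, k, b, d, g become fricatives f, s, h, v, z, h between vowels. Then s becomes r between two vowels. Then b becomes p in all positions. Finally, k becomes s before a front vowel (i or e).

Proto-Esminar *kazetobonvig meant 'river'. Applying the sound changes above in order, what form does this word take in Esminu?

sezerovonvig

Esminu: *kazetobonvig
  kazetobonvig → kezetobonvig   [vowel merger]
  kezetobonvig → kezesovonvig   [intervocalic lenition]
  kezesovonvig → kezerovonvig   [rhotacism]
  kezerovonvig (rule 4 does not apply)
  kezerovonvig → sezerovonvig   [palatalisation]
  giving Esminu sezerovonvig.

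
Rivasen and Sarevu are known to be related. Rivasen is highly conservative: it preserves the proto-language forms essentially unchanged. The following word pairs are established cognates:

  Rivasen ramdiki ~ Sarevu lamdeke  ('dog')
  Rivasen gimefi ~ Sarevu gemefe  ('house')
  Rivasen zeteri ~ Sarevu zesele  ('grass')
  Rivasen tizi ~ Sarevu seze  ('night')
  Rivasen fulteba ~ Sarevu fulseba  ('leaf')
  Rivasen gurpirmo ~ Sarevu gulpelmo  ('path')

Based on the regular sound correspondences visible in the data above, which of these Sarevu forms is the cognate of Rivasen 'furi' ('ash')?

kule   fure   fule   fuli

fule

zeteri ~ zesele — Rivasen r corresponds to Sarevu l between vowels (before a front vowel).
ramdiki ~ lamdeke, gimefi ~ gemefe — Rivasen i corresponds to Sarevu e word-finally.
Applying these to Rivasen 'furi':
  furi → fuli   (r→l between vowels (before a front vowel))
  fuli → fule   (i→e word-finally)
So the Sarevu cognate is 'fule'.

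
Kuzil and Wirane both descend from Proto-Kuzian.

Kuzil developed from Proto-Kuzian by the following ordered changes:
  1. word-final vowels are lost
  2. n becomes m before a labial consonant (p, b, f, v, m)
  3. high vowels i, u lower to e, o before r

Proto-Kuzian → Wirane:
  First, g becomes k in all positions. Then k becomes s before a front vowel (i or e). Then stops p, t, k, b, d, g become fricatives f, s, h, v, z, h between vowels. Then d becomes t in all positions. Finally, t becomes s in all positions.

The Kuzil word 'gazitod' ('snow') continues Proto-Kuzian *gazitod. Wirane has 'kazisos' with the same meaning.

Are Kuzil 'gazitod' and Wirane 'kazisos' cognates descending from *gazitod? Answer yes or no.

Derive the expected Wirane reflex of *gazitod:
Wirane: start from *gazitod.
  rule 1 (unconditioned shift): gazitod → kazitod
  rule 2: no change — kazitod
  rule 3 (intervocalic lenition): kazitod → kazisod
  rule 4 (unconditioned shift): kazisod → kazisot
  rule 5 (unconditioned shift): kazisot → kazisos
  ⇒ Wirane kazisos
Wirane 'kazisos' matches the regular reflex exactly, so the pair is cognate.

yes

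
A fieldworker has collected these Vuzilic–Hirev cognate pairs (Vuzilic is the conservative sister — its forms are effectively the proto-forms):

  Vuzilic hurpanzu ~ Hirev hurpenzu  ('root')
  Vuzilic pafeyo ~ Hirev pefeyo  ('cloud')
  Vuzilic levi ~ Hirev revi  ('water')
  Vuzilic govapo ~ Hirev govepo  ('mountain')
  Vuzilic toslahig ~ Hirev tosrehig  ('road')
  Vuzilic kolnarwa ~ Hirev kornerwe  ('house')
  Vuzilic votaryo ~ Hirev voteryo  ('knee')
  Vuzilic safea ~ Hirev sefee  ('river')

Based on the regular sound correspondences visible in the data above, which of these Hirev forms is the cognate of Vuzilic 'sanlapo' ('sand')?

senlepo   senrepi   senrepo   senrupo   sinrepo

senrepo

hurpanzu ~ hurpenzu — Vuzilic a corresponds to Hirev e after a consonant, before a nasal.
toslahig ~ tosrehig — Vuzilic l corresponds to Hirev r after a consonant, before a back vowel.
govapo ~ govepo — Vuzilic a corresponds to Hirev e after a consonant, before a labial obstruent.
Applying these to Vuzilic 'sanlapo':
  sanlapo → senlapo   (a→e after a consonant, before a nasal)
  senlapo → senrapo   (l→r after a consonant, before a back vowel)
  senrapo → senrepo   (a→e after a consonant, before a labial obstruent)
So the Hirev cognate is 'senrepo'.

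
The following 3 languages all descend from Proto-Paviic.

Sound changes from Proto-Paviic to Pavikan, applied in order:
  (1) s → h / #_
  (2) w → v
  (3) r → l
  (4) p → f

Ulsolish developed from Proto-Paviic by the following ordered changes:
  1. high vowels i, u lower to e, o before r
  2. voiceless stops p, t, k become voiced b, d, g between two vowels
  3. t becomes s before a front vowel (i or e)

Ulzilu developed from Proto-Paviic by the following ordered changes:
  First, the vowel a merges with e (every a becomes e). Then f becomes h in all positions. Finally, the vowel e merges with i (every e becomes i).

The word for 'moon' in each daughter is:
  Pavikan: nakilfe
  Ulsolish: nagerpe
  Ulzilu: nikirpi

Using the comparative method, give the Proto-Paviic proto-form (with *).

*nakirpe

Position 2: Pavikan has a, Ulsolish has a, Ulzilu has i. Pavikan preserves a here (none of its changes turn any other segment into a), so the proto-segment is *a.
Position 4: Pavikan has i, Ulsolish has e, Ulzilu has i. Pavikan preserves i here (none of its changes turn any other segment into i), so the proto-segment is *i.
Continuing position by position gives *nakirpe; check it forward:
Pavikan: *nakirpe > nakilpe > nakilfe  (by unconditioned shift, unconditioned shift)
Ulsolish: start from *nakirpe.
  rule 1 (pre-rhotic lowering): nakirpe → nakerpe
  rule 2 (intervocalic voicing): nakerpe → nagerpe
  rule 3: no change — nagerpe
  ⇒ Ulsolish nagerpe
Ulzilu: *nakirpe > nekirpe > nikirpi  (by vowel merger, vowel merger)
No other proto-form is consistent with every reflex, so the reconstruction is *nakirpe.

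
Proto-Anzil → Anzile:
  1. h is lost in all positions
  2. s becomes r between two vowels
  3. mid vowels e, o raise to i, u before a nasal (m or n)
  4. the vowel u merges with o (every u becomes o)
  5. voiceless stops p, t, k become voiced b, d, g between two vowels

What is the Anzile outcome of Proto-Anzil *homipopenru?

Anzile: *homipopenru
  homipopenru → omipopenru   [h-loss]
  omipopenru (rule 2 does not apply)
  omipopenru → umipopinru   [pre-nasal raising]
  umipopinru → omipopinro   [vowel merger]
  omipopinro → omibobinro   [intervocalic voicing]
  giving Anzile omibobinro.

omibobinro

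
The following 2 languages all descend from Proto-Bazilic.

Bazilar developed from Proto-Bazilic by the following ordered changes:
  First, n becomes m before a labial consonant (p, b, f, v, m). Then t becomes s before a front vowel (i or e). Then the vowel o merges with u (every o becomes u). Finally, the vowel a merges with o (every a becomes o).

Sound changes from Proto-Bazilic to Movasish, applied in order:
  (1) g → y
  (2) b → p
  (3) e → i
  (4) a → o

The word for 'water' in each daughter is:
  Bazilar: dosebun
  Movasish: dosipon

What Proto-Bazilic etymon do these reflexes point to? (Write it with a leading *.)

Position 4: Bazilar has e, Movasish has i. Bazilar preserves e here (none of its changes turn any other segment into e), so the proto-segment is *e.
Position 5: Bazilar has b, Movasish has p. Bazilar preserves b here (none of its changes turn any other segment into b), so the proto-segment is *b.
Position 2: Bazilar has o, Movasish has o. In Bazilar, o can only continue *a, so the proto-segment is *a.
Verify the candidate proto-form against each daughter:
Bazilar: start from *dasebon.
  rule 1: no change — dasebon
  rule 2: no change — dasebon
  rule 3 (vowel merger): dasebon → dasebun
  rule 4 (vowel merger): dasebun → dosebun
  ⇒ Bazilar dosebun
Movasish: *dasebon > dasepon > dasipon > dosipon  (by unconditioned shift, vowel merger, vowel merger)
Only *dasebon yields all of Bazilar dosebun, Movasish dosipon.

*dasebon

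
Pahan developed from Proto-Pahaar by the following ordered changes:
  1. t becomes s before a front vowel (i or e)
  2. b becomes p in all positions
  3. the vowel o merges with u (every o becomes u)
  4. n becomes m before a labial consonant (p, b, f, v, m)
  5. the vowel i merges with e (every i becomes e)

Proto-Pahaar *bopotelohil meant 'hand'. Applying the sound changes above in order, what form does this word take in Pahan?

pupuseluhel

Pahan: *bopotelohil > boposelohil > poposelohil > pupuseluhil > pupuseluhel  (by palatalisation, unconditioned shift, vowel merger, vowel merger)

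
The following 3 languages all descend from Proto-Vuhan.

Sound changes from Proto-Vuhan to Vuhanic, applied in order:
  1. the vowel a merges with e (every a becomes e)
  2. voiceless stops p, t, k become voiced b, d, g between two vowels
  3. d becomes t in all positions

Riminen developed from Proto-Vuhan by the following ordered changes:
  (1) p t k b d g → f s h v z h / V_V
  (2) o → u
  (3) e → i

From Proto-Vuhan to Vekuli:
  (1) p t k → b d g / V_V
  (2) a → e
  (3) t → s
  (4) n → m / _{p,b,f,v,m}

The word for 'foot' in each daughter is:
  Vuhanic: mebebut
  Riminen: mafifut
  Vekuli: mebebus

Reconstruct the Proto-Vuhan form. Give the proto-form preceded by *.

*mapeput

Position 3: Vuhanic has b, Riminen has f, Vekuli has b. Taking the neighbouring segments as reconstructed: Vuhanic b could go back to *p or *b; Riminen f could go back to *p or *f; Vekuli b could go back to *p or *b — the one source consistent with every daughter is *p.
Position 4: Vuhanic has e, Riminen has i, Vekuli has e. Taking the neighbouring segments as reconstructed: Vuhanic e could go back to *a or *e; Riminen i could go back to *e or *i; Vekuli e could go back to *a or *e — the one source consistent with every daughter is *e.
Position 7: Vuhanic has t, Riminen has t, Vekuli has s. Riminen preserves t here (none of its changes turn any other segment into t), so the proto-segment is *t.
This points to *mapeput. Verify forward in each daughter:
Vuhanic: *mapeput
  mapeput → mepeput   [vowel merger]
  mepeput → mebebut   [intervocalic voicing]
  mebebut (rule 3 does not apply)
  giving Vuhanic mebebut.
Riminen: start from *mapeput.
  rule 1 (intervocalic lenition): mapeput → mafefut
  rule 2: no change — mafefut
  rule 3 (vowel merger): mafefut → mafifut
  ⇒ Riminen mafifut
Vekuli: start from *mapeput.
  rule 1 (intervocalic voicing): mapeput → mabebut
  rule 2 (vowel merger): mabebut → mebebut
  rule 3 (unconditioned shift): mebebut → mebebus
  rule 4: no change — mebebus
  ⇒ Vekuli mebebus
No other proto-form is consistent with every reflex, so the reconstruction is *mapeput.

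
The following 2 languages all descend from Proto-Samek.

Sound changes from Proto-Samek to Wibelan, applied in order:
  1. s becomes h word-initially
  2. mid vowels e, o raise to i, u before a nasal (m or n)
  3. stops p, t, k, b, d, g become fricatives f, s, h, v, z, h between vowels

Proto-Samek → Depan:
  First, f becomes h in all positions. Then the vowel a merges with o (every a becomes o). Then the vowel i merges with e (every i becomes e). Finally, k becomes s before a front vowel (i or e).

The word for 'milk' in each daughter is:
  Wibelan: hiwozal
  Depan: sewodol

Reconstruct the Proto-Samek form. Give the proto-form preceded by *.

*siwodal

Position 6: Wibelan has a, Depan has o. Wibelan preserves a here (none of its changes turn any other segment into a), so the proto-segment is *a.
Position 5: Wibelan has z, Depan has d. Depan preserves d here (none of its changes turn any other segment into d), so the proto-segment is *d.
Position 2: Wibelan has i, Depan has e. Taking the neighbouring segments as reconstructed: Wibelan i can only go back to *i; Depan e could go back to *e or *i — the one source consistent with every daughter is *i.
Continuing position by position gives *siwodal; check it forward:
Wibelan: start from *siwodal.
  rule 1 (debuccalisation): siwodal → hiwodal
  rule 2: no change — hiwodal
  rule 3 (intervocalic lenition): hiwodal → hiwozal
  ⇒ Wibelan hiwozal
Depan: *siwodal
  siwodal (rule 1 does not apply)
  siwodal → siwodol   [vowel merger]
  siwodol → sewodol   [vowel merger]
  sewodol (rule 4 does not apply)
  giving Depan sewodol.
*siwodal is the unique common source.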